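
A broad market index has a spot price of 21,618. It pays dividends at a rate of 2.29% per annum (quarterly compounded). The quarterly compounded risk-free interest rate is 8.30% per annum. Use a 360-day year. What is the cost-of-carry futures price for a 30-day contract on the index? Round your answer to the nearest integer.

F = S · (1+r/4)^(4T) / (1+q/4)^(4T)
= 21618 × 1.006869 / 1.001905 = 21618 × 1.004955
F = 21,725

21,725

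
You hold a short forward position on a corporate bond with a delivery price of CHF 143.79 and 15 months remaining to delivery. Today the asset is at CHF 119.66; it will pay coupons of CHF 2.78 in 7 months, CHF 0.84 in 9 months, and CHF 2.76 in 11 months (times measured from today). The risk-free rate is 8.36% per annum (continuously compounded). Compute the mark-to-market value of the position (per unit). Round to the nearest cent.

PV(remaining coupons) I = 2.78·e^(−0.0836·7/12) + 0.84·e^(−0.0836·9/12) + 2.76·e^(−0.0836·11/12) = 5.9930
Current forward F = (S − I)·e^(rT) = (119.66 − 5.9930)·e^(0.0836·15/12) = 113.6670 × 1.110155 = 126.1880
Value (long) = (F − K)·e^(−rT) = (126.1880 − 143.79) × 0.900775 = -15.8554
Short position value = −(long value) = CHF 15.86

CHF 15.86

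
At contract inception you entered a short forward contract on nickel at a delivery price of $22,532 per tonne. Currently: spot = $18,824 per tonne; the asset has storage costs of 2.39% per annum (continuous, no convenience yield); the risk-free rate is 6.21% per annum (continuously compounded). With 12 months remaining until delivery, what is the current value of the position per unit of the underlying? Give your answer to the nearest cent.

$1896.01 per tonne

Current fair forward for the remaining 12 months: F = S·e^((r + u)·T), (r + u) = 0.0621 + 0.0239 = 0.0860
F = 18824 · e^(0.0860 × 12/12) = 18824 × 1.08980633 = 20514.5144
Value of long forward = (F − K)·e^(−rT) = (20514.5144 − 22532) · e^(−0.0621·12/12)
= -2017.4856 × 0.93978890 = -1896.01
Short position value = −(long value) = $1896.01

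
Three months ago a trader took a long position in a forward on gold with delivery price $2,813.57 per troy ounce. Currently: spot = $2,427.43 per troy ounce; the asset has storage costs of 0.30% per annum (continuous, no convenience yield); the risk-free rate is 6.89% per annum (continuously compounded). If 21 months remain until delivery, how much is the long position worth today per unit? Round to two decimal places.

-$53.77 per troy ounce

Current fair forward for the remaining 21 months: F = S·e^((r + u)·T), (r + u) = 0.0689 + 0.0030 = 0.0719
F = 2427.43 · e^(0.0719 × 21/12) = 2427.43 × 1.13408369 = 2752.9088
Value of long forward = (F − K)·e^(−rT) = (2752.9088 − 2813.57) · e^(−0.0689·21/12)
= -60.6612 × 0.88641060 = -53.77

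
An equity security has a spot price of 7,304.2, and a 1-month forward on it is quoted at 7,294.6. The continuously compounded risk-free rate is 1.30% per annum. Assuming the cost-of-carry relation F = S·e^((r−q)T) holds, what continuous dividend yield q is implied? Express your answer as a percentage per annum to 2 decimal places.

From F = S·e^((r−q)T): (r − q) = ln(F/S)/T
ln(7294.6/7304.2) = ln(0.998686) = -0.001315
(r − q) = -0.001315 / (1/12) = -0.015780
q = r − ln(F/S)/T = 0.0130 + 0.015780 = 0.028780
q = 2.88%

2.88%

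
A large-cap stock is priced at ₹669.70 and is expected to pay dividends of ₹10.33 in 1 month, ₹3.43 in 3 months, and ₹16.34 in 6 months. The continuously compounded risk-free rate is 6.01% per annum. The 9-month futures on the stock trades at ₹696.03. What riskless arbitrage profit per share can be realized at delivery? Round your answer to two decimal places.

PV(dividends) I = 10.33·e^(−0.0601·1/12) + 3.43·e^(−0.0601·3/12) + 16.34·e^(−0.0601·6/12) = 29.5135
Fair futures F* = (S − I)·e^(rT) = (669.70 − 29.5135)·e^0.045075 = 640.1865 × 1.046106 = 669.7029
Market ₹696.03 > fair 669.7029: forward overpriced → cash-and-carry (borrow at r, buy the stock and collect the dividends, short the forward).
Profit at T = |F_mkt − F*| = |696.03 − 669.7029| = ₹26.33 per share

₹26.33 per share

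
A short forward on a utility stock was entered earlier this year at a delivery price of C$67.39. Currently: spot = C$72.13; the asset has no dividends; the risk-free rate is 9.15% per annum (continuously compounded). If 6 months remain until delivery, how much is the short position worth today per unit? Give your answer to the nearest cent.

-C$7.75

Current fair forward for the remaining 6 months: F = S·e^(r·T), r = 0.0915
F = 72.13 · e^(0.0915 × 6/12) = 72.13 × 1.046813 = 75.5066
Value of long forward = (F − K)·e^(−rT) = (75.5066 − 67.39) · e^(−0.0915·6/12)
= 8.1166 × 0.955281 = 7.75
Short position value = −(long value) = -C$7.75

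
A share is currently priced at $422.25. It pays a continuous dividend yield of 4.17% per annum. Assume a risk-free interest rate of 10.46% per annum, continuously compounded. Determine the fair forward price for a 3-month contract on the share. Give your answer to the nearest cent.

$428.94

F = S·e^((r − q)T) = 422.25 · e^((0.1046 − 0.0417) × 3/12)
= 422.25 · e^0.015725 = 422.25 × 1.015849
F = $428.94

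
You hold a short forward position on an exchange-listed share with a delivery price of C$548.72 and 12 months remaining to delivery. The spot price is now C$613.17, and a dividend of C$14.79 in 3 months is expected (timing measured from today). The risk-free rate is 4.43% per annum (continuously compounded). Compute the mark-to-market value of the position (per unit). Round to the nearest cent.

PV(remaining dividends) I = 14.79·e^(−0.0443·3/12) = 14.6271
Current forward F = (S − I)·e^(rT) = (613.17 − 14.6271)·e^(0.0443·12/12) = 598.5429 × 1.045296 = 625.6545
Value (long) = (F − K)·e^(−rT) = (625.6545 − 548.72) × 0.956667 = 73.6007
Short position value = −(long value) = -C$73.60

-C$73.60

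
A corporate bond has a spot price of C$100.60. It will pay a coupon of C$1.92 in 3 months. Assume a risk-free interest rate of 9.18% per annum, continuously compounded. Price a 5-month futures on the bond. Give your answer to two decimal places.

PV(coupons) I = 1.92·e^(−0.0918·3/12)
I = 1.8764
F = (S − I)·e^(rT) = (100.60 − 1.8764) · e^(0.0918·5/12)
= 98.7236 · e^0.038250 = 98.7236 × 1.038991 = C$102.57

C$102.57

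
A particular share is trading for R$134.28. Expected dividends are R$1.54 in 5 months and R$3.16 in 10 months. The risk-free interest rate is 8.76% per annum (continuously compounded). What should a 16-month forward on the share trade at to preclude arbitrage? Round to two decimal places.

PV(dividends) I = 1.54·e^(−0.0876·5/12) + 3.16·e^(−0.0876·10/12)
I = 1.4848 + 2.9375 = 4.4223
F = (S − I)·e^(rT) = (134.28 − 4.4223) · e^(0.0876·16/12)
= 129.8577 · e^0.116800 = 129.8577 × 1.123895 = R$145.95

R$145.95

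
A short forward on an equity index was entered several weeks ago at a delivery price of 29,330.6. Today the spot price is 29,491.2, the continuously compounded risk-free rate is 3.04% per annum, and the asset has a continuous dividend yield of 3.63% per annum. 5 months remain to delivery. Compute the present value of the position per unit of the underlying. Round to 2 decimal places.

-87.08

Current fair forward for the remaining 5 months: F = S·e^((r − q)·T), (r − q) = 0.0304 − 0.0363 = -0.0059
F = 29491.2 · e^(-0.0059 × 5/12) = 29491.2 × 0.99754469 = 29418.7900
Value of long forward = (F − K)·e^(−rT) = (29418.7900 − 29330.6) · e^(−0.0304·5/12)
= 88.1900 × 0.98741322 = 87.08
Short position value = −(long value) = -87.08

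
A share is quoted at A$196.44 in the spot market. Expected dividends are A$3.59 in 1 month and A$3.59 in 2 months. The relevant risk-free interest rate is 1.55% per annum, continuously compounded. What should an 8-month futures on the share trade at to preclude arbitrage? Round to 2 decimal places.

A$191.24

PV(dividends) I = 3.59·e^(−0.0155·1/12) + 3.59·e^(−0.0155·2/12)
I = 3.5854 + 3.5807 = 7.1661
F = (S − I)·e^(rT) = (196.44 − 7.1661) · e^(0.0155·8/12)
= 189.2739 · e^0.010333 = 189.2739 × 1.010387 = A$191.24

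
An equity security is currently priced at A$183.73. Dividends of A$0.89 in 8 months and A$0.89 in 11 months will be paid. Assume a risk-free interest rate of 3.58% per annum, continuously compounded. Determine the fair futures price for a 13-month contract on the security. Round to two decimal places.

A$189.20

PV(dividends) I = 0.89·e^(−0.0358·8/12) + 0.89·e^(−0.0358·11/12)
I = 0.8690 + 0.8613 = 1.7303
F = (S − I)·e^(rT) = (183.73 − 1.7303) · e^(0.0358·13/12)
= 181.9997 · e^0.038783 = 181.9997 × 1.039545 = A$189.20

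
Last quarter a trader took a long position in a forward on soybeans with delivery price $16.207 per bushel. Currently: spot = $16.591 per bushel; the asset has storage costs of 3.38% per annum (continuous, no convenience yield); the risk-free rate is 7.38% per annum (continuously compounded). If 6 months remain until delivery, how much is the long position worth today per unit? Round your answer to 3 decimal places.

Current fair forward for the remaining 6 months: F = S·e^((r + u)·T), (r + u) = 0.0738 + 0.0338 = 0.1076
F = 16.591 · e^(0.1076 × 6/12) = 16.591 × 1.055274 = 17.5081
Value of long forward = (F − K)·e^(−rT) = (17.5081 − 16.207) · e^(−0.0738·6/12)
= 1.3011 × 0.963773 = 1.254

$1.254 per bushel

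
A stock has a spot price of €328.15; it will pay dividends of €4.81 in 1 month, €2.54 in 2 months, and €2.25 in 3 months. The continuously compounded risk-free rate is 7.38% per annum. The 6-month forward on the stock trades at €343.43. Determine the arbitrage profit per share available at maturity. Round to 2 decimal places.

PV(dividends) I = 4.81·e^(−0.0738·1/12) + 2.54·e^(−0.0738·2/12) + 2.25·e^(−0.0738·3/12) = 9.4983
Fair forward F* = (S − I)·e^(rT) = (328.15 − 9.4983)·e^0.036900 = 318.6517 × 1.037589 = 330.6295
Market €343.43 > fair 330.6295: forward overpriced → cash-and-carry (borrow at r, buy the stock and collect the dividends, short the forward).
Profit at T = |F_mkt − F*| = |343.43 − 330.6295| = €12.80 per share

€12.80 per share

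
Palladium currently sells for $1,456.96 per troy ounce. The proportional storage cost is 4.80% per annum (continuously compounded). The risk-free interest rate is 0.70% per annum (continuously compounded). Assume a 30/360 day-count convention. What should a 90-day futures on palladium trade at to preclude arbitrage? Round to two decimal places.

$1,477.13 per troy ounce

Net carry = r + u − y = 0.0070 + 0.0480 − 0.0000 = 0.0550
F = S·e^((r+u−y)T) = 1456.96 · e^(0.0550 × 90/360) = 1456.96 · e^0.01375000
= 1456.96 × 1.01384497 = $1,477.13 per troy ounce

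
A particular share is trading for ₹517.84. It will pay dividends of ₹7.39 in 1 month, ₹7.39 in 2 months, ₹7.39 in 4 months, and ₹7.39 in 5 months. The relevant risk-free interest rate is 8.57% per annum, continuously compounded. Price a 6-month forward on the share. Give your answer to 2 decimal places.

₹510.31

PV(dividends) I = 7.39·e^(−0.0857·1/12) + 7.39·e^(−0.0857·2/12) + 7.39·e^(−0.0857·4/12) + 7.39·e^(−0.0857·5/12)
I = 7.3374 + 7.2852 + 7.1819 + 7.1308 = 28.9353
F = (S − I)·e^(rT) = (517.84 − 28.9353) · e^(0.0857·6/12)
= 488.9047 · e^0.042850 = 488.9047 × 1.043781 = ₹510.31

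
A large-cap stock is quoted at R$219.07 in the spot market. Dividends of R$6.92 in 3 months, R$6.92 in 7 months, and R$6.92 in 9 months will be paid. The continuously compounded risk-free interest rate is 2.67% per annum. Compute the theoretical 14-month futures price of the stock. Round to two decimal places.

PV(dividends) I = 6.92·e^(−0.0267·3/12) + 6.92·e^(−0.0267·7/12) + 6.92·e^(−0.0267·9/12)
I = 6.8740 + 6.8131 + 6.7828 = 20.4699
F = (S − I)·e^(rT) = (219.07 − 20.4699) · e^(0.0267·14/12)
= 198.6001 · e^0.031150 = 198.6001 × 1.031640 = R$204.88

R$204.88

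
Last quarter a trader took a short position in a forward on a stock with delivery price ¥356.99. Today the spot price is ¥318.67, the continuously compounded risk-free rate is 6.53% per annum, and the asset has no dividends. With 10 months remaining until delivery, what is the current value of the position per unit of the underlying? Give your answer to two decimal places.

¥19.41

Current fair forward for the remaining 10 months: F = S·e^(r·T), r = 0.0653
F = 318.67 · e^(0.0653 × 10/12) = 318.67 × 1.055924 = 336.4913
Value of long forward = (F − K)·e^(−rT) = (336.4913 − 356.99) · e^(−0.0653·10/12)
= -20.4987 × 0.947037 = -19.41
Short position value = −(long value) = ¥19.41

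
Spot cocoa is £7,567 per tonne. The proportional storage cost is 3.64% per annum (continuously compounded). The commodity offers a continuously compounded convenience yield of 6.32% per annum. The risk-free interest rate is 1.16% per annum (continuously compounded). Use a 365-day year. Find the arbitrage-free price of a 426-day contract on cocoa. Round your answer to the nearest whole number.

£7,434 per tonne

Net carry = r + u − y = 0.0116 + 0.0364 − 0.0632 = -0.0152
F = S·e^((r+u−y)T) = 7567 · e^(-0.0152 × 426/365) = 7567 · e^-0.017740
= 7567 × 0.982416 = £7,434 per tonne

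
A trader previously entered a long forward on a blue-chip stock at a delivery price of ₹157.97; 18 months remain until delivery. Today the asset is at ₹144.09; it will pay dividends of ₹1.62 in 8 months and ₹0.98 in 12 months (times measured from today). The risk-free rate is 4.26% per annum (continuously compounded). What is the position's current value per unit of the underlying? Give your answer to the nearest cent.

-₹6.62

PV(remaining dividends) I = 1.62·e^(−0.0426·8/12) + 0.98·e^(−0.0426·12/12) = 2.5138
Current forward F = (S − I)·e^(rT) = (144.09 − 2.5138)·e^(0.0426·18/12) = 141.5762 × 1.065986 = 150.9182
Value (long) = (F − K)·e^(−rT) = (150.9182 − 157.97) × 0.938099 = -6.6153
Value = -₹6.62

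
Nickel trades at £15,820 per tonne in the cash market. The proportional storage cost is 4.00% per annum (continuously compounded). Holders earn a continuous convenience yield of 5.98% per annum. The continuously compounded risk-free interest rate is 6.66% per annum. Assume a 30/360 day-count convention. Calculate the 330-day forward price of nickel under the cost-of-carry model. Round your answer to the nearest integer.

£16,513 per tonne

Net carry = r + u − y = 0.0666 + 0.0400 − 0.0598 = 0.0468
F = S·e^((r+u−y)T) = 15820 · e^(0.0468 × 330/360) = 15820 · e^0.042900
= 15820 × 1.043834 = £16,513 per tonne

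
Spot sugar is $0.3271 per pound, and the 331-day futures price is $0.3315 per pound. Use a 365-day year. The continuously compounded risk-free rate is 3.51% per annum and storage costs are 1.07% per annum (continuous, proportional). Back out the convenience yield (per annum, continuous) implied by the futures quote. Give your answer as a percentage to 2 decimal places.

3.11%

F = S·e^((r+u−y)T) ⇒ (r+u−y) = ln(F/S)/T
ln(0.3315/0.3271) = 0.013362; /T ⇒ 0.014735
y = r + u − ln(F/S)/T = 0.0351 + 0.0107 − 0.014735 = 0.031065
y = 3.11%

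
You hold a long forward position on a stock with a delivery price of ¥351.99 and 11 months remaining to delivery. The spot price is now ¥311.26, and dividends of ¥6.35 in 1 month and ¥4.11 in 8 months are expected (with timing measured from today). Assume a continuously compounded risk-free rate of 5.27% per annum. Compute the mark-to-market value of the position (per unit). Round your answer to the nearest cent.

-¥34.42

PV(remaining dividends) I = 6.35·e^(−0.0527·1/12) + 4.11·e^(−0.0527·8/12) = 10.2903
Current forward F = (S − I)·e^(rT) = (311.26 − 10.2903)·e^(0.0527·11/12) = 300.9697 × 1.049494 = 315.8659
Value (long) = (F − K)·e^(−rT) = (315.8659 − 351.99) × 0.952840 = -34.4205
Value = -¥34.42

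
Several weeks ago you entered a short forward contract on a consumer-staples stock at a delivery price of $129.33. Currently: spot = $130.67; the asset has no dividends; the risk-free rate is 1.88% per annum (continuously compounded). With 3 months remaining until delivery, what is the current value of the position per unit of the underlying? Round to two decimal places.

-$1.95

Current fair forward for the remaining 3 months: F = S·e^(r·T), r = 0.0188
F = 130.67 · e^(0.0188 × 3/12) = 130.67 × 1.004711 = 131.2856
Value of long forward = (F − K)·e^(−rT) = (131.2856 − 129.33) · e^(−0.0188·3/12)
= 1.9556 × 0.995311 = 1.95
Short position value = −(long value) = -$1.95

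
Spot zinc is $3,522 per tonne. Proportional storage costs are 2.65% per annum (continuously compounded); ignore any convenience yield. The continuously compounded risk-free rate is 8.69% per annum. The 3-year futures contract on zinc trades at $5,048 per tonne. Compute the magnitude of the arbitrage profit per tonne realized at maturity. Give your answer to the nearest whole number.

$99 per tonne

Fair futures: F* = S·e^(carry·T), with carry = (r + u) = 0.0869 + 0.0265 = 0.1134
F* = 3522 · e^(0.1134 × 3) = 3522 · e^0.340200 = 3522 × 1.405229 = $4949.2165
Market $5048 > fair $4949.2165: forward overpriced → cash-and-carry (buy spot, short the forward).
At maturity, profit = |F_mkt − F*| = |5048 − 4949.2165| = $99 per tonne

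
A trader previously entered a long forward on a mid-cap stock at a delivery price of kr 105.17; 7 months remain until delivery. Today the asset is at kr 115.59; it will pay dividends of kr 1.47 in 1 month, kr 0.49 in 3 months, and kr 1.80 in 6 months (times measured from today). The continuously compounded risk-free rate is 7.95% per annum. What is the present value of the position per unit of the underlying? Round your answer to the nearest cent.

kr 11.52

PV(remaining dividends) I = 1.47·e^(−0.0795·1/12) + 0.49·e^(−0.0795·3/12) + 1.80·e^(−0.0795·6/12) = 3.6705
Current forward F = (S − I)·e^(rT) = (115.59 − 3.6705)·e^(0.0795·7/12) = 111.9195 × 1.047467 = 117.2320
Value (long) = (F − K)·e^(−rT) = (117.2320 − 105.17) × 0.954684 = 11.5154
Value = kr 11.52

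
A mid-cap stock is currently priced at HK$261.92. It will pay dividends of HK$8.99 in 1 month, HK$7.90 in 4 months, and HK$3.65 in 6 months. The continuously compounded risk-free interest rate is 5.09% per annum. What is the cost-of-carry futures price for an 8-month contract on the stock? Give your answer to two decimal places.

PV(dividends) I = 8.99·e^(−0.0509·1/12) + 7.90·e^(−0.0509·4/12) + 3.65·e^(−0.0509·6/12)
I = 8.9519 + 7.7671 + 3.5583 = 20.2773
F = (S − I)·e^(rT) = (261.92 − 20.2773) · e^(0.0509·8/12)
= 241.6427 · e^0.033933 = 241.6427 × 1.034515 = HK$249.98

HK$249.98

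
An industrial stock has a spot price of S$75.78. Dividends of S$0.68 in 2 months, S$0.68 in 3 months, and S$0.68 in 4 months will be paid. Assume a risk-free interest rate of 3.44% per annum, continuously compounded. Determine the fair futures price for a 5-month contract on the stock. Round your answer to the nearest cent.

PV(dividends) I = 0.68·e^(−0.0344·2/12) + 0.68·e^(−0.0344·3/12) + 0.68·e^(−0.0344·4/12)
I = 0.6761 + 0.6742 + 0.6722 = 2.0225
F = (S − I)·e^(rT) = (75.78 − 2.0225) · e^(0.0344·5/12)
= 73.7575 · e^0.014333 = 73.7575 × 1.014436 = S$74.82

S$74.82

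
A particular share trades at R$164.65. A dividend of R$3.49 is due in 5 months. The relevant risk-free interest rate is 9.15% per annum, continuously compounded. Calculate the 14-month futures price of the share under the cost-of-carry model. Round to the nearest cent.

PV(dividends) I = 3.49·e^(−0.0915·5/12)
I = 3.3594
F = (S − I)·e^(rT) = (164.65 − 3.3594) · e^(0.0915·14/12)
= 161.2906 · e^0.106750 = 161.2906 × 1.112656 = R$179.46

R$179.46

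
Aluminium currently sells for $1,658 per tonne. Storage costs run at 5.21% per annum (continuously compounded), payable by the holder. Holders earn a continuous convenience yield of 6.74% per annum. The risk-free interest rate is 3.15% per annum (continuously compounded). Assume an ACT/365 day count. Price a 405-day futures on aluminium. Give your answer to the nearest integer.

$1,688 per tonne

Net carry = r + u − y = 0.0315 + 0.0521 − 0.0674 = 0.0162
F = S·e^((r+u−y)T) = 1658 · e^(0.0162 × 405/365) = 1658 · e^0.017975
= 1658 × 1.018138 = $1,688 per tonne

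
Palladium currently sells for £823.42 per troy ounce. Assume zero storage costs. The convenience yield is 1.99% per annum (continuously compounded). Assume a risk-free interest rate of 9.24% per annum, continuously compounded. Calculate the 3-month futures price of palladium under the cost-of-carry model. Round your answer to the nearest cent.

Net carry = r + u − y = 0.0924 + 0.0000 − 0.0199 = 0.0725
F = S·e^((r+u−y)T) = 823.42 · e^(0.0725 × 3/12) = 823.42 · e^0.018125
= 823.42 × 1.018290 = £838.48 per troy ounce

£838.48 per troy ounce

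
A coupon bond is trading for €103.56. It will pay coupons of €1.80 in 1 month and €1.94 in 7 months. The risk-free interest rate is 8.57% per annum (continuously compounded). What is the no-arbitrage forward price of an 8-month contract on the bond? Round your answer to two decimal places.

PV(coupons) I = 1.80·e^(−0.0857·1/12) + 1.94·e^(−0.0857·7/12)
I = 1.7872 + 1.8454 = 3.6326
F = (S − I)·e^(rT) = (103.56 − 3.6326) · e^(0.0857·8/12)
= 99.9274 · e^0.057133 = 99.9274 × 1.058797 = €105.80

€105.80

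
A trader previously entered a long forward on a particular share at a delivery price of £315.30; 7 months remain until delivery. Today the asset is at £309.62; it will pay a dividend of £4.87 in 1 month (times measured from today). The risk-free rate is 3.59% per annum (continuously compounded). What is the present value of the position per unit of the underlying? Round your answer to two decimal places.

PV(remaining dividends) I = 4.87·e^(−0.0359·1/12) = 4.8555
Current forward F = (S − I)·e^(rT) = (309.62 − 4.8555)·e^(0.0359·7/12) = 304.7645 × 1.021162 = 311.2139
Value (long) = (F − K)·e^(−rT) = (311.2139 − 315.30) × 0.979276 = -4.0014
Value = -£4.00

-£4.00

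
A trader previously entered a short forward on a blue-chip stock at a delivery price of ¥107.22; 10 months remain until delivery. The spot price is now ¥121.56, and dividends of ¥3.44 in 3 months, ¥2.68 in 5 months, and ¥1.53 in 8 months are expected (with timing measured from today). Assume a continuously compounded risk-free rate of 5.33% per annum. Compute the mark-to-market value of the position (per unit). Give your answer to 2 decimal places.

-¥11.51

PV(remaining dividends) I = 3.44·e^(−0.0533·3/12) + 2.68·e^(−0.0533·5/12) + 1.53·e^(−0.0533·8/12) = 7.4922
Current forward F = (S − I)·e^(rT) = (121.56 − 7.4922)·e^(0.0533·10/12) = 114.0678 × 1.045418 = 119.2485
Value (long) = (F − K)·e^(−rT) = (119.2485 − 107.22) × 0.956555 = 11.5059
Short position value = −(long value) = -¥11.51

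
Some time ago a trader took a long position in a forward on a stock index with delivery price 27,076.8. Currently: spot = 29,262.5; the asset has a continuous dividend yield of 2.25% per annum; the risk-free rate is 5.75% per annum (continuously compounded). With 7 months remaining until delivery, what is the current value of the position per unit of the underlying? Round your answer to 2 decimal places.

Current fair forward for the remaining 7 months: F = S·e^((r − q)·T), (r − q) = 0.0575 − 0.0225 = 0.0350
F = 29262.5 · e^(0.0350 × 7/12) = 29262.5 × 1.02062651 = 29866.0832
Value of long forward = (F − K)·e^(−rT) = (29866.0832 − 27076.8) · e^(−0.0575·7/12)
= 2789.2832 × 0.96701462 = 2697.28

2697.28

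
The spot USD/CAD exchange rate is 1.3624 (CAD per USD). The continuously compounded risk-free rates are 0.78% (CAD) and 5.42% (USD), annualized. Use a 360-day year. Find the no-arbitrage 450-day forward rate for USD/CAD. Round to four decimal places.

1.2856

F = S·e^((r_CAD − r_USD)T) = 1.3624 · e^((0.0078 − 0.0542) × 450/360)
= 1.3624 · e^-0.058000 = 1.3624 × 0.943650
F = 1.2856 CAD per USD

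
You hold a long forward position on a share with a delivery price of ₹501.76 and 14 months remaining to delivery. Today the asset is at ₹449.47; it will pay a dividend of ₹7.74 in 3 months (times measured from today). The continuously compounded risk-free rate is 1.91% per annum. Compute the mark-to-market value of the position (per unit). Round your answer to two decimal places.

-₹48.94

PV(remaining dividends) I = 7.74·e^(−0.0191·3/12) = 7.7031
Current forward F = (S − I)·e^(rT) = (449.47 − 7.7031)·e^(0.0191·14/12) = 441.7669 × 1.022533 = 451.7212
Value (long) = (F − K)·e^(−rT) = (451.7212 − 501.76) × 0.977963 = -48.9361
Value = -₹48.94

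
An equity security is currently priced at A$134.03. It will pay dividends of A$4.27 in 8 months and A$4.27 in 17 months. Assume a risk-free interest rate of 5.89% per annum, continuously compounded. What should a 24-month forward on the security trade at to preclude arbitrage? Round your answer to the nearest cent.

A$141.75

PV(dividends) I = 4.27·e^(−0.0589·8/12) + 4.27·e^(−0.0589·17/12)
I = 4.1056 + 3.9282 = 8.0338
F = (S − I)·e^(rT) = (134.03 − 8.0338) · e^(0.0589·24/12)
= 125.9962 · e^0.117800 = 125.9962 × 1.125019 = A$141.75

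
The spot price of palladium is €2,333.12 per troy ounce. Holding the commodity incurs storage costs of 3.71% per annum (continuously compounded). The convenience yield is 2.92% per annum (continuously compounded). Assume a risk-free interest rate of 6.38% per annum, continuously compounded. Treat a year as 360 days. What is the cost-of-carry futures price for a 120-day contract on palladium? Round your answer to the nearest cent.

Net carry = r + u − y = 0.0638 + 0.0371 − 0.0292 = 0.0717
F = S·e^((r+u−y)T) = 2333.12 · e^(0.0717 × 120/360) = 2333.12 · e^0.02390000
= 2333.12 × 1.02418789 = €2,389.55 per troy ounce

€2,389.55 per troy ounce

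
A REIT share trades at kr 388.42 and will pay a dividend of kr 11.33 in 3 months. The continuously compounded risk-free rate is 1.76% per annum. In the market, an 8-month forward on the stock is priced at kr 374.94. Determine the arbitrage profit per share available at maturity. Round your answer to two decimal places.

kr 6.65 per share

PV(dividends) I = 11.33·e^(−0.0176·3/12) = 11.2803
Fair forward F* = (S − I)·e^(rT) = (388.42 − 11.2803)·e^0.011733 = 377.1397 × 1.011802 = 381.5907
Market kr 374.94 < fair 381.5907: forward underpriced → reverse cash-and-carry (short the stock, invest proceeds at r, pay the dividends, go long the forward).
Profit at T = |F_mkt − F*| = |374.94 − 381.5907| = kr 6.65 per share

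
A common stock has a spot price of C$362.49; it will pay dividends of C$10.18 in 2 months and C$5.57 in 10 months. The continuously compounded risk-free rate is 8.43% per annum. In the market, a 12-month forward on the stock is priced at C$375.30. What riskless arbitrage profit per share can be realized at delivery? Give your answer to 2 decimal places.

C$2.50 per share

PV(dividends) I = 10.18·e^(−0.0843·2/12) + 5.57·e^(−0.0843·10/12) = 15.2301
Fair forward F* = (S − I)·e^(rT) = (362.49 − 15.2301)·e^0.084300 = 347.2599 × 1.087955 = 377.8031
Market C$375.30 < fair 377.8031: forward underpriced → reverse cash-and-carry (short the stock, invest proceeds at r, pay the dividends, go long the forward).
Profit at T = |F_mkt − F*| = |375.30 − 377.8031| = C$2.50 per share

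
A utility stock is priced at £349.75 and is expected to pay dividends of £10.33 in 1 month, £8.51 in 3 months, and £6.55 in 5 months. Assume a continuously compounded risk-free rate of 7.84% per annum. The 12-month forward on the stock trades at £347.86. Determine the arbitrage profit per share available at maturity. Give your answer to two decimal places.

£3.43 per share

PV(dividends) I = 10.33·e^(−0.0784·1/12) + 8.51·e^(−0.0784·3/12) + 6.55·e^(−0.0784·5/12) = 24.9470
Fair forward F* = (S − I)·e^(rT) = (349.75 − 24.9470)·e^0.078400 = 324.8030 × 1.081555 = 351.2923
Market £347.86 < fair 351.2923: forward underpriced → reverse cash-and-carry (short the stock, invest proceeds at r, pay the dividends, go long the forward).
Profit at T = |F_mkt − F*| = |347.86 − 351.2923| = £3.43 per share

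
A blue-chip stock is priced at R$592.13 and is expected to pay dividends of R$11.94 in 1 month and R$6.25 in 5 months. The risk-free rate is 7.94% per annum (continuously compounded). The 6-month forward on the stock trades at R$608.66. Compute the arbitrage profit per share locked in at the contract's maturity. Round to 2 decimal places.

PV(dividends) I = 11.94·e^(−0.0794·1/12) + 6.25·e^(−0.0794·5/12) = 17.9079
Fair forward F* = (S − I)·e^(rT) = (592.13 − 17.9079)·e^0.039700 = 574.2221 × 1.040499 = 597.4775
Market R$608.66 > fair 597.4775: forward overpriced → cash-and-carry (borrow at r, buy the stock and collect the dividends, short the forward).
Profit at T = |F_mkt − F*| = |608.66 − 597.4775| = R$11.18 per share

R$11.18 per share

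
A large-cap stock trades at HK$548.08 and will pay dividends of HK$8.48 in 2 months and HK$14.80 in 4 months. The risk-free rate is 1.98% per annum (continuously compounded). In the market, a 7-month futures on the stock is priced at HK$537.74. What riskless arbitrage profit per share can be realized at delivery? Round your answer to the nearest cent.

HK$6.72 per share

PV(dividends) I = 8.48·e^(−0.0198·2/12) + 14.80·e^(−0.0198·4/12) = 23.1547
Fair futures F* = (S − I)·e^(rT) = (548.08 − 23.1547)·e^0.011550 = 524.9253 × 1.011617 = 531.0234
Market HK$537.74 > fair 531.0234: forward overpriced → cash-and-carry (borrow at r, buy the stock and collect the dividends, short the forward).
Profit at T = |F_mkt − F*| = |537.74 − 531.0234| = HK$6.72 per share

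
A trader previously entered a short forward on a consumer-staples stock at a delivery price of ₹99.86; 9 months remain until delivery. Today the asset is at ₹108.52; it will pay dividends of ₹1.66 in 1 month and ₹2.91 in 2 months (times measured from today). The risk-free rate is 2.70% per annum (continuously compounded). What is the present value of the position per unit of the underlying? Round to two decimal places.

-₹6.11

PV(remaining dividends) I = 1.66·e^(−0.0270·1/12) + 2.91·e^(−0.0270·2/12) = 4.5532
Current forward F = (S − I)·e^(rT) = (108.52 − 4.5532)·e^(0.0270·9/12) = 103.9668 × 1.020456 = 106.0935
Value (long) = (F − K)·e^(−rT) = (106.0935 − 99.86) × 0.979954 = 6.1085
Short position value = −(long value) = -₹6.11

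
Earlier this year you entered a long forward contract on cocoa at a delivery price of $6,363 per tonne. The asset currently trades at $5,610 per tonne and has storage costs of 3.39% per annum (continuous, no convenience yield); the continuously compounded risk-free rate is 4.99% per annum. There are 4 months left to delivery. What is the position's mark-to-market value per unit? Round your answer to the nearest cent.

Current fair forward for the remaining 4 months: F = S·e^((r + u)·T), (r + u) = 0.0499 + 0.0339 = 0.0838
F = 5610 · e^(0.0838 × 4/12) = 5610 × 1.02832713 = 5768.9152
Value of long forward = (F − K)·e^(−rT) = (5768.9152 − 6363) · e^(−0.0499·4/12)
= -594.0848 × 0.98350424 = -584.28

-$584.28 per tonne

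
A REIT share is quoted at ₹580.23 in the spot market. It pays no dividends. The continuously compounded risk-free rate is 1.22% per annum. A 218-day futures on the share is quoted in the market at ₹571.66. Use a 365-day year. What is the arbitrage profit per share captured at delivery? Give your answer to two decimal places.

Fair futures: F* = S·e^(carry·T), with carry = r = 0.0122
F* = 580.23 · e^(0.0122 × 218/365) = 580.23 · e^0.007287 = 580.23 × 1.007314 = ₹584.4738
Market ₹571.66 < fair ₹584.4738: forward underpriced → reverse cash-and-carry (short spot, go long the forward).
At maturity, profit = |F_mkt − F*| = |571.66 − 584.4738| = ₹12.81 per share

₹12.81 per share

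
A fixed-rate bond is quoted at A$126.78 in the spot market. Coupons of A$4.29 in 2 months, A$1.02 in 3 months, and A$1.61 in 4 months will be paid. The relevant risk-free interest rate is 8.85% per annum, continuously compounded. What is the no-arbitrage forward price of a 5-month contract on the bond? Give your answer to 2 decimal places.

PV(coupons) I = 4.29·e^(−0.0885·2/12) + 1.02·e^(−0.0885·3/12) + 1.61·e^(−0.0885·4/12)
I = 4.2272 + 0.9977 + 1.5632 = 6.7881
F = (S − I)·e^(rT) = (126.78 − 6.7881) · e^(0.0885·5/12)
= 119.9919 · e^0.036875 = 119.9919 × 1.037563 = A$124.50

A$124.50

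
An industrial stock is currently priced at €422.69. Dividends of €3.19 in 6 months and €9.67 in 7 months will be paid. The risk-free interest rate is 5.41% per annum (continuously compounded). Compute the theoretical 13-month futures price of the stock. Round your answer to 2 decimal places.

PV(dividends) I = 3.19·e^(−0.0541·6/12) + 9.67·e^(−0.0541·7/12)
I = 3.1049 + 9.3696 = 12.4745
F = (S − I)·e^(rT) = (422.69 − 12.4745) · e^(0.0541·13/12)
= 410.2155 · e^0.058608 = 410.2155 × 1.060359 = €434.98

€434.98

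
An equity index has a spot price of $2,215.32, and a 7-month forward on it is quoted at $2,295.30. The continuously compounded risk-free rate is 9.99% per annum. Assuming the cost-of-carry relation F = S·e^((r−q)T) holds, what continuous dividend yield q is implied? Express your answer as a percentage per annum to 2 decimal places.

From F = S·e^((r−q)T): (r − q) = ln(F/S)/T
ln(2295.30/2215.32) = ln(1.036103) = 0.035467
(r − q) = 0.035467 / (7/12) = 0.060801
q = r − ln(F/S)/T = 0.0999 − 0.060801 = 0.039099
q = 3.91%

3.91%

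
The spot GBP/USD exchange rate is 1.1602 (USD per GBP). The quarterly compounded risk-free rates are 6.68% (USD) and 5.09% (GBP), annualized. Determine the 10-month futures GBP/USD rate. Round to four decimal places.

1.1754

By covered interest parity, F = S · (1+r_USD/4)^(4T) / (1+r_GBP/4)^(4T)
= 1.1602 × 1.056759 / 1.043050 = 1.1602 × 1.013143
F = 1.1754 USD per GBP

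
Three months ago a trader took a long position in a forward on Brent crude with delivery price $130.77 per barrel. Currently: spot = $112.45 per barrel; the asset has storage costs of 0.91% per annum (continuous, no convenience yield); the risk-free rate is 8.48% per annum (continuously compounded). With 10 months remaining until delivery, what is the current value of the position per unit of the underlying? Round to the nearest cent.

Current fair forward for the remaining 10 months: F = S·e^((r + u)·T), (r + u) = 0.0848 + 0.0091 = 0.0939
F = 112.45 · e^(0.0939 × 10/12) = 112.45 × 1.081393 = 121.6026
Value of long forward = (F − K)·e^(−rT) = (121.6026 − 130.77) · e^(−0.0848·10/12)
= -9.1674 × 0.931772 = -8.54

-$8.54 per barrel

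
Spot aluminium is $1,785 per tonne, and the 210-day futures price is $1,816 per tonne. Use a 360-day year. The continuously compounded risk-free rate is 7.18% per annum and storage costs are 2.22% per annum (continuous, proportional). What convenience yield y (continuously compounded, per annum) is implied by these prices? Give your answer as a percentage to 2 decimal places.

F = S·e^((r+u−y)T) ⇒ (r+u−y) = ln(F/S)/T
ln(1816/1785) = 0.017218; /T ⇒ 0.029517
y = r + u − ln(F/S)/T = 0.0718 + 0.0222 − 0.029517 = 0.064483
y = 6.45%

6.45%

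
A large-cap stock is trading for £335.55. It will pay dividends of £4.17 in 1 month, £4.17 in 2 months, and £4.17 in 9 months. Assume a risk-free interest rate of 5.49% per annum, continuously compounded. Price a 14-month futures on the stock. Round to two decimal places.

PV(dividends) I = 4.17·e^(−0.0549·1/12) + 4.17·e^(−0.0549·2/12) + 4.17·e^(−0.0549·9/12)
I = 4.1510 + 4.1320 + 4.0018 = 12.2848
F = (S − I)·e^(rT) = (335.55 − 12.2848) · e^(0.0549·14/12)
= 323.2652 · e^0.064050 = 323.2652 × 1.066146 = £344.65

£344.65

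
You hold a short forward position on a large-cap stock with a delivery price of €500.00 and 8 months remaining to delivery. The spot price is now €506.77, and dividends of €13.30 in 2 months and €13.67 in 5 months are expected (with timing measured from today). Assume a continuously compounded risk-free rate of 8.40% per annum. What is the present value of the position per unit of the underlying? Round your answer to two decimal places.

PV(remaining dividends) I = 13.30·e^(−0.0840·2/12) + 13.67·e^(−0.0840·5/12) = 26.3149
Current forward F = (S − I)·e^(rT) = (506.77 − 26.3149)·e^(0.0840·8/12) = 480.4551 × 1.057598 = 508.1284
Value (long) = (F − K)·e^(−rT) = (508.1284 − 500.00) × 0.945539 = 7.6857
Short position value = −(long value) = -€7.69

-€7.69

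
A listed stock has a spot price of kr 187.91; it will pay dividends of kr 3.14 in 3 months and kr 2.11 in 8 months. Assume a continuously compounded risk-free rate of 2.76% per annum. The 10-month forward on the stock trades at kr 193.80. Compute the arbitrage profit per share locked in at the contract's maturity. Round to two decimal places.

kr 6.83 per share

PV(dividends) I = 3.14·e^(−0.0276·3/12) + 2.11·e^(−0.0276·8/12) = 5.1899
Fair forward F* = (S − I)·e^(rT) = (187.91 − 5.1899)·e^0.023000 = 182.7201 × 1.023267 = 186.9714
Market kr 193.80 > fair 186.9714: forward overpriced → cash-and-carry (borrow at r, buy the stock and collect the dividends, short the forward).
Profit at T = |F_mkt − F*| = |193.80 − 186.9714| = kr 6.83 per share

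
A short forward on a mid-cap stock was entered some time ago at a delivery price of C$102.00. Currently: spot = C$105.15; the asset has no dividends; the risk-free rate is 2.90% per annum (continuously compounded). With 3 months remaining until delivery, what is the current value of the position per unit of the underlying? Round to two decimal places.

Current fair forward for the remaining 3 months: F = S·e^(r·T), r = 0.0290
F = 105.15 · e^(0.0290 × 3/12) = 105.15 × 1.007276 = 105.9151
Value of long forward = (F − K)·e^(−rT) = (105.9151 − 102.00) · e^(−0.0290·3/12)
= 3.9151 × 0.992776 = 3.89
Short position value = −(long value) = -C$3.89

-C$3.89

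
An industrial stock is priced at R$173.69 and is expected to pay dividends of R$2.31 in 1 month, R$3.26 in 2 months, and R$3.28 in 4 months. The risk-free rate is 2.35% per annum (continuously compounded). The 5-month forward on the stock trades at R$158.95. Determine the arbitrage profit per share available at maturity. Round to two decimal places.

PV(dividends) I = 2.31·e^(−0.0235·1/12) + 3.26·e^(−0.0235·2/12) + 3.28·e^(−0.0235·4/12) = 8.8071
Fair forward F* = (S − I)·e^(rT) = (173.69 − 8.8071)·e^0.009792 = 164.8829 × 1.009840 = 166.5053
Market R$158.95 < fair 166.5053: forward underpriced → reverse cash-and-carry (short the stock, invest proceeds at r, pay the dividends, go long the forward).
Profit at T = |F_mkt − F*| = |158.95 − 166.5053| = R$7.56 per share

R$7.56 per share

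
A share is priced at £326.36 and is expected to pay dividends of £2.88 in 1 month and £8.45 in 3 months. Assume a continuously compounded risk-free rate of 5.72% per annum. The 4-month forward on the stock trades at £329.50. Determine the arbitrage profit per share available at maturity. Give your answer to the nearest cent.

£8.27 per share

PV(dividends) I = 2.88·e^(−0.0572·1/12) + 8.45·e^(−0.0572·3/12) = 11.1963
Fair forward F* = (S − I)·e^(rT) = (326.36 − 11.1963)·e^0.019067 = 315.1637 × 1.019250 = 321.2306
Market £329.50 > fair 321.2306: forward overpriced → cash-and-carry (borrow at r, buy the stock and collect the dividends, short the forward).
Profit at T = |F_mkt − F*| = |329.50 − 321.2306| = £8.27 per share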